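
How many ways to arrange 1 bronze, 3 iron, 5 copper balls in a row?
9! / (1! × 3! × 5!) = 504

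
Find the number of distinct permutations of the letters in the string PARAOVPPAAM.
11! / (1! × 4! × 3! × 1! × 1! × 1!) = 277200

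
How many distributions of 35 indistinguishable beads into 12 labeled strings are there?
C(35+12-1, 12-1) = C(46, 11) = 13340783196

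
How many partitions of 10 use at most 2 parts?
By conjugation, equals partitions of 10 into parts ≤ 2. Let r_j(i) = number of partitions of i into parts ≤ j, for i = 0..10. r_1(i) = 1 for all i; r_j(i) = r_{j-1}(i) + r_j(i-j). Rows j = 2..2: ≤2: 1 1 2 2 3 3 4 4 5 5 6. r_2(10) = 6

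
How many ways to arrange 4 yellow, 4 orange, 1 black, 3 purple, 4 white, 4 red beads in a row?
20! / (4! × 4! × 1! × 3! × 4! × 4!) = 1222160940000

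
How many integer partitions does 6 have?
Pentagonal recurrence p(n) = p(n-1) + p(n-2) - p(n-5) - p(n-7) + p(n-12) + p(n-15) - ... gives p(0..5) = 1, 1, 2, 3, 5, 7. p(6) = p(5) + p(4) - p(1) = 7 + 5 - 1 = 11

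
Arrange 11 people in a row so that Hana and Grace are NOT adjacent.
Total - adjacent = 11! - (11-1)!×2 = 39916800 - 7257600 = 32659200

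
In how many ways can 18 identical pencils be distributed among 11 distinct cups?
C(18+11-1, 11-1) = C(28, 10) = 13123110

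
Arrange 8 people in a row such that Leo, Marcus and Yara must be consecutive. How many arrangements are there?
Treat the 3 as one block: (8-3+1)! × 3! = 720 × 6 = 4320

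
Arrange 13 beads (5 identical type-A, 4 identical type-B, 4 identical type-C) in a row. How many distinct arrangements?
13! / (5! × 4! × 4!) = 90090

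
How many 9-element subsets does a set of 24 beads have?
C(24,9) = 24!/(9!×15!) = 1307504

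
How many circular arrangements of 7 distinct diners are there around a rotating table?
Circular: fix one position, arrange the rest. (7-1)! = 720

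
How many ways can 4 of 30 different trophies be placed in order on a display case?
P(30,4) = 30!/(30-4)! = 657720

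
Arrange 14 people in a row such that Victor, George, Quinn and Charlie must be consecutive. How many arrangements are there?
Treat the 4 as one block: (14-4+1)! × 4! = 39916800 × 24 = 958003200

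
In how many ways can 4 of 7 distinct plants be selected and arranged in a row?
P(7,4) = 7!/(7-4)! = 840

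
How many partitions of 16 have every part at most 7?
Let r_j(i) = number of partitions of i into parts ≤ j, for i = 0..16. r_1(i) = 1 for all i; r_j(i) = r_{j-1}(i) + r_j(i-j). Rows j = 2..7: ≤2: 1 1 2 2 3 3 4 4 5 5 6 6 7 7 8 8 9; ≤3: 1 1 2 3 4 5 7 8 10 12 14 16 19 21 24 27 30; ≤4: 1 1 2 3 5 6 9 11 15 18 23 27 34 39 47 54 64; ≤5: 1 1 2 3 5 7 10 13 18 23 30 37 47 57 70 84 101; ≤6: 1 1 2 3 5 7 11 14 20 26 35 44 58 71 90 110 136; ≤7: 1 1 2 3 5 7 11 15 21 28 38 49 65 82 105 131 164. r_7(16) = 164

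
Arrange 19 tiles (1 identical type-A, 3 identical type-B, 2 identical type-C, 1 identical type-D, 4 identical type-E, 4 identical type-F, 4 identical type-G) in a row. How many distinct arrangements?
19! / (1! × 3! × 2! × 1! × 4! × 4! × 4!) = 733296564000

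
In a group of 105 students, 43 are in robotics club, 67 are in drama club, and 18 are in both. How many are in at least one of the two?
|A∪B| = |A| + |B| - |A∩B| = 43 + 67 - 18 = 92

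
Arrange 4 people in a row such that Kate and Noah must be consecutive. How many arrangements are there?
Treat the 2 as one block: (4-2+1)! × 2! = 6 × 2 = 12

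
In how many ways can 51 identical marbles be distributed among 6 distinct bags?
C(51+6-1, 6-1) = C(56, 5) = 3819816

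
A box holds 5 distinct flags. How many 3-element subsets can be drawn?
C(5,3) = 5!/(3!×2!) = 10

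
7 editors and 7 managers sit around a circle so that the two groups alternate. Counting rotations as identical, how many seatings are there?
Fix one of the editors: (7-1)! ways for the remaining editors, × 7! ways for the managers = 720 × 5040 = 3628800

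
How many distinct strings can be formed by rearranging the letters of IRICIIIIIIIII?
13! / (11! × 1! × 1!) = 156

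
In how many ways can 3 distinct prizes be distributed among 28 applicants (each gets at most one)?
P(28,3) = 28!/(28-3)! = 19656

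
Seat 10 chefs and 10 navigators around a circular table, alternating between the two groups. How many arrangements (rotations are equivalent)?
Fix one of the chefs: (10-1)! ways for the remaining chefs, × 10! ways for the navigators = 362880 × 3628800 = 1316818944000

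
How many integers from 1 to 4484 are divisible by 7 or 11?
⌊4484/7⌋ + ⌊4484/11⌋ - ⌊4484/77⌋ = 640 + 407 - 58 = 989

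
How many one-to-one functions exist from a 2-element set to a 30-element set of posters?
P(30,2) = 30!/(30-2)! = 870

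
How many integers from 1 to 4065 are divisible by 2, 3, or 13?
⌊4065/2⌋+⌊4065/3⌋+⌊4065/13⌋ - ⌊4065/6⌋-⌊4065/26⌋-⌊4065/39⌋ + ⌊4065/78⌋ = 2032+1355+312 - 677-156-104 + 52 = 2814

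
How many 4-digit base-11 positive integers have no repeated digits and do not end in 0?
Last digit: 10 nonzero choices. First digit: 9 (nonzero, ≠last). Middle 2: P(9,2) = 72. Total = 6480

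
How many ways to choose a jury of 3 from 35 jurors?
C(35,3) = 35!/(3!×32!) = 6545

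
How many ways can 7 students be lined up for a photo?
7! = 5040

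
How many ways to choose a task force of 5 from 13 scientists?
C(13,5) = 13!/(5!×8!) = 1287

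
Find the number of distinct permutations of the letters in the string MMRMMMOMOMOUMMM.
15! / (10! × 1! × 1! × 3!) = 60060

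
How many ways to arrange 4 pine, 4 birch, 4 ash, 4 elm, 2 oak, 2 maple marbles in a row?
20! / (4! × 4! × 4! × 4! × 2! × 2!) = 1833241410000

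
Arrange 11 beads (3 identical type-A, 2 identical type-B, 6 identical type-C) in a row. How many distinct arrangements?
11! / (3! × 2! × 6!) = 4620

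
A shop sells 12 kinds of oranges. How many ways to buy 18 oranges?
C(18+12-1, 12-1) = C(29, 11) = 34597290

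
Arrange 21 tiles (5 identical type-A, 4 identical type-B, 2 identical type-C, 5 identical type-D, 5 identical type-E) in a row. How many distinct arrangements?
21! / (5! × 4! × 2! × 5! × 5!) = 615969113760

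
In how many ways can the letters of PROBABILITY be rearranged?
11! / (1! × 1! × 1! × 2! × 1! × 2! × 1! × 1! × 1!) = 9979200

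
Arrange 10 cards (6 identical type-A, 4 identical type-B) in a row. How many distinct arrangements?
10! / (6! × 4!) = 210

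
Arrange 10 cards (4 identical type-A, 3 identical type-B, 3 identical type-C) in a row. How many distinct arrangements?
10! / (4! × 3! × 3!) = 4200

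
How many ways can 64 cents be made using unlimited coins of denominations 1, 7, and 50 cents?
Coefficient of x^64 in 1/(1-x^1) · 1/(1-x^7) · 1/(1-x^50). Case on j = number of 50-cent coins (j = 0..1); remainder r = 64 - 50j is made from {1,7} in ⌊r/7⌋+1 ways. r = 64, 14 → 10 + 3 = 13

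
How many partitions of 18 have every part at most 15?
Let r_j(i) = number of partitions of i into parts ≤ j, for i = 0..18. r_1(i) = 1 for all i; r_j(i) = r_{j-1}(i) + r_j(i-j). Rows j = 2..15: ≤2: 1 1 2 2 3 3 4 4 5 5 6 6 7 7 8 8 9 9 10; ≤3: 1 1 2 3 4 5 7 8 10 12 14 16 19 21 24 27 30 33 37; ≤4: 1 1 2 3 5 6 9 11 15 18 23 27 34 39 47 54 64 72 84; ≤5: 1 1 2 3 5 7 10 13 18 23 30 37 47 57 70 84 101 119 141; ≤6: 1 1 2 3 5 7 11 14 20 26 35 44 58 71 90 110 136 163 199; ≤7: 1 1 2 3 5 7 11 15 21 28 38 49 65 82 105 131 164 201 248; ≤8: 1 1 2 3 5 7 11 15 22 29 40 52 70 89 116 146 186 230 288; ≤9: 1 1 2 3 5 7 11 15 22 30 41 54 73 94 123 157 201 252 318; ≤10: 1 1 2 3 5 7 11 15 22 30 42 55 75 97 128 164 212 267 340; ≤11: 1 1 2 3 5 7 11 15 22 30 42 56 76 99 131 169 219 278 355; ≤12: 1 1 2 3 5 7 11 15 22 30 42 56 77 100 133 172 224 285 366; ≤13: 1 1 2 3 5 7 11 15 22 30 42 56 77 101 134 174 227 290 373; ≤14: 1 1 2 3 5 7 11 15 22 30 42 56 77 101 135 175 229 293 378; ≤15: 1 1 2 3 5 7 11 15 22 30 42 56 77 101 135 176 230 295 381. r_15(18) = 381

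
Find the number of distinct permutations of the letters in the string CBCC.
4! / (3! × 1!) = 4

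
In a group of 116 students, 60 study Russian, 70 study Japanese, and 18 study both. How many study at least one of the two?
|A∪B| = |A| + |B| - |A∩B| = 60 + 70 - 18 = 112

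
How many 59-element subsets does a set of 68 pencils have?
C(68,59) = 68!/(59!×9!) = 49280065120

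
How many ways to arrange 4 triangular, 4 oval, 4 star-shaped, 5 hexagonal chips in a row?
17! / (4! × 4! × 4! × 5!) = 214414200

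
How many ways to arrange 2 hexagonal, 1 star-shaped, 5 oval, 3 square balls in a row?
11! / (2! × 1! × 5! × 3!) = 27720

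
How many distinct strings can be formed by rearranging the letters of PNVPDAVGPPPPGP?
14! / (2! × 1! × 1! × 7! × 2! × 1!) = 4324320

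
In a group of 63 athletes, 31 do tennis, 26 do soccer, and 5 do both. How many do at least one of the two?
|A∪B| = |A| + |B| - |A∩B| = 31 + 26 - 5 = 52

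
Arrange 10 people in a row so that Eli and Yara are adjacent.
Treat as block: (10-1)! × 2! = 362880 × 2 = 725760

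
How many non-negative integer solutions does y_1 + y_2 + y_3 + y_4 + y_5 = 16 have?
C(16+5-1, 5-1) = C(20, 4) = 4845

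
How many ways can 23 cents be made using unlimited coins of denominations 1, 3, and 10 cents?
Coefficient of x^23 in 1/(1-x^1) · 1/(1-x^3) · 1/(1-x^10). Case on j = number of 10-cent coins (j = 0..2); remainder r = 23 - 10j is made from {1,3} in ⌊r/3⌋+1 ways. r = 23, 13, 3 → 8 + 5 + 2 = 15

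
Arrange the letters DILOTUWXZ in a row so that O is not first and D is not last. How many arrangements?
By inclusion-exclusion: 9! - 2×(9-1)! + (9-2)! = 362880 - 80640 + 5040 = 287280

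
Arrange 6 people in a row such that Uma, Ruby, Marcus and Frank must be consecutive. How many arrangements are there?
Treat the 4 as one block: (6-4+1)! × 4! = 6 × 24 = 144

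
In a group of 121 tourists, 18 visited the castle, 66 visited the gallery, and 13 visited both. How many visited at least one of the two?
|A∪B| = |A| + |B| - |A∩B| = 18 + 66 - 13 = 71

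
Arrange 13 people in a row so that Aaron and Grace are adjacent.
Treat as block: (13-1)! × 2! = 479001600 × 2 = 958003200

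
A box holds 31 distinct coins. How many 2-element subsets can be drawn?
C(31,2) = 31!/(2!×29!) = 465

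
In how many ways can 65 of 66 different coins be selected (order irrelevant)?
C(66,65) = 66!/(65!×1!) = 66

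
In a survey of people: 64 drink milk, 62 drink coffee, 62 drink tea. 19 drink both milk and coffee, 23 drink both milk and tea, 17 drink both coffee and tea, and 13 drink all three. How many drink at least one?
|A∪B∪C| = 64+62+62-19-23-17+13 = 142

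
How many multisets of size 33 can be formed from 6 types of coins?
C(33+6-1, 6-1) = C(38, 5) = 501942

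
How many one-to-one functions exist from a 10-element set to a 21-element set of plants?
P(21,10) = 21!/(21-10)! = 1279935820800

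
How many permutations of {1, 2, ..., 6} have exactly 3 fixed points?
Choose the 3 fixed points C(6,3) = 20, derange the rest: !3 = Σ_{j=0}^{3} (-1)^j·3!/j! = 6 - 6 + 3 - 1 = 2. Product = 20 × 2 = 40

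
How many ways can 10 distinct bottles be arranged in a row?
10! = 3628800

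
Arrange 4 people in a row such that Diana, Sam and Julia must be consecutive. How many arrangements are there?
Treat the 3 as one block: (4-3+1)! × 3! = 2 × 6 = 12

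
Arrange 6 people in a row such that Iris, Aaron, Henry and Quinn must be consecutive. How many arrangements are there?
Treat the 4 as one block: (6-4+1)! × 4! = 6 × 24 = 144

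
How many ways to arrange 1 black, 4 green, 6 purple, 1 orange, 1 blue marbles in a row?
13! / (1! × 4! × 6! × 1! × 1!) = 360360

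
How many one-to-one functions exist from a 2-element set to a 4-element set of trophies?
P(4,2) = 4!/(4-2)! = 12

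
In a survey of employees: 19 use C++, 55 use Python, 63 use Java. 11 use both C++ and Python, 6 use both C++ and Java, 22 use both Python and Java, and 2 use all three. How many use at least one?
|A∪B∪C| = 19+55+63-11-6-22+2 = 100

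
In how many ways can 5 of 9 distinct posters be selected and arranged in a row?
P(9,5) = 9!/(9-5)! = 15120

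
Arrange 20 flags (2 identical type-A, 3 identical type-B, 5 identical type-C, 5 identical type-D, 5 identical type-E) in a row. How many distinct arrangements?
20! / (2! × 3! × 5! × 5! × 5!) = 117327450240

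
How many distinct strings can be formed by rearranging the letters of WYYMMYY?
7! / (1! × 2! × 4!) = 105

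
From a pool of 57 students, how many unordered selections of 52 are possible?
C(57,52) = 57!/(52!×5!) = 4187106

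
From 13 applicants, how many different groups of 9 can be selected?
C(13,9) = 13!/(9!×4!) = 715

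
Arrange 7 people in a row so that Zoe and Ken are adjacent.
Treat as block: (7-1)! × 2! = 720 × 2 = 1440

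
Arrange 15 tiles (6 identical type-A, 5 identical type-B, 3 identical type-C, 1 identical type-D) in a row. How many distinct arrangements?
15! / (6! × 5! × 3! × 1!) = 2522520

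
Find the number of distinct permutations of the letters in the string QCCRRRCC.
8! / (4! × 1! × 3!) = 280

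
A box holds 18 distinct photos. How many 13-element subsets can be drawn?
C(18,13) = 18!/(13!×5!) = 8568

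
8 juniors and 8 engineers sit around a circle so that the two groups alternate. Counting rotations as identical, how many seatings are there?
Fix one of the juniors: (8-1)! ways for the remaining juniors, × 8! ways for the engineers = 5040 × 40320 = 203212800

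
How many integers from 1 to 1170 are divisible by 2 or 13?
⌊1170/2⌋ + ⌊1170/13⌋ - ⌊1170/26⌋ = 585 + 90 - 45 = 630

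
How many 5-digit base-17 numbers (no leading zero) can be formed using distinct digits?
First digit: 16 choices (nonzero). Then descending: 16 × 16 × 15 × 14 × 13 = 698880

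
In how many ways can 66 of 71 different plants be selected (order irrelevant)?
C(71,66) = 71!/(66!×5!) = 13019909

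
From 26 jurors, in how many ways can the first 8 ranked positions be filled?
P(26,8) = 26!/(26-8)! = 62990928000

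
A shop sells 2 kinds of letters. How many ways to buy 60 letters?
C(60+2-1, 2-1) = C(61, 1) = 61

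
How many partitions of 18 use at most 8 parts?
By conjugation, equals partitions of 18 into parts ≤ 8. Let r_j(i) = number of partitions of i into parts ≤ j, for i = 0..18. r_1(i) = 1 for all i; r_j(i) = r_{j-1}(i) + r_j(i-j). Rows j = 2..8: ≤2: 1 1 2 2 3 3 4 4 5 5 6 6 7 7 8 8 9 9 10; ≤3: 1 1 2 3 4 5 7 8 10 12 14 16 19 21 24 27 30 33 37; ≤4: 1 1 2 3 5 6 9 11 15 18 23 27 34 39 47 54 64 72 84; ≤5: 1 1 2 3 5 7 10 13 18 23 30 37 47 57 70 84 101 119 141; ≤6: 1 1 2 3 5 7 11 14 20 26 35 44 58 71 90 110 136 163 199; ≤7: 1 1 2 3 5 7 11 15 21 28 38 49 65 82 105 131 164 201 248; ≤8: 1 1 2 3 5 7 11 15 22 29 40 52 70 89 116 146 186 230 288. r_8(18) = 288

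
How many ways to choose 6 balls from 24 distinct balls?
C(24,6) = 24!/(6!×18!) = 134596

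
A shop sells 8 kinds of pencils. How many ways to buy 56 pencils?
C(56+8-1, 8-1) = C(63, 7) = 553270671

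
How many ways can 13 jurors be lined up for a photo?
13! = 6227020800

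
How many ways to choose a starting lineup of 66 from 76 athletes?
C(76,66) = 76!/(66!×10!) = 954526728530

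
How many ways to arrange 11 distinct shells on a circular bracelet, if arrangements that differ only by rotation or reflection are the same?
(11-1)!/2 = 3628800/2 = 1814400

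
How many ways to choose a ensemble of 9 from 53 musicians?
C(53,9) = 53!/(9!×44!) = 4431613550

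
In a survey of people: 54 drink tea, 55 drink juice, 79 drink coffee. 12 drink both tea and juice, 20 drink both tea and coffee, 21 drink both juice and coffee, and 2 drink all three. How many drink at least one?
|A∪B∪C| = 54+55+79-12-20-21+2 = 137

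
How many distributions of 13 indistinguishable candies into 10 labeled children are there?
C(13+10-1, 10-1) = C(22, 9) = 497420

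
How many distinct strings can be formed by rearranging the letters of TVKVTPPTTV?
10! / (3! × 2! × 4! × 1!) = 12600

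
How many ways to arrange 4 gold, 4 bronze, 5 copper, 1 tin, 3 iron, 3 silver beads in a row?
20! / (4! × 4! × 5! × 1! × 3! × 3!) = 977728752000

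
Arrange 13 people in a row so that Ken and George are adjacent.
Treat as block: (13-1)! × 2! = 479001600 × 2 = 958003200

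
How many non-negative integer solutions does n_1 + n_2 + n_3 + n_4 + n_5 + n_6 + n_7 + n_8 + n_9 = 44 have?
C(44+9-1, 9-1) = C(52, 8) = 752538150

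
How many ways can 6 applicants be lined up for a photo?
6! = 720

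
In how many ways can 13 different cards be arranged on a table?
13! = 6227020800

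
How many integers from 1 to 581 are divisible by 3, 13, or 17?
⌊581/3⌋+⌊581/13⌋+⌊581/17⌋ - ⌊581/39⌋-⌊581/51⌋-⌊581/221⌋ + ⌊581/663⌋ = 193+44+34 - 14-11-2 + 0 = 244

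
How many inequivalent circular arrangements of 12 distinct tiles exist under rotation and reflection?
(12-1)!/2 = 39916800/2 = 19958400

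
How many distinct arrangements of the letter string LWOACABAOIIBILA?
15! / (1! × 2! × 2! × 4! × 1! × 2! × 3!) = 1135134000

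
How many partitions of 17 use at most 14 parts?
By conjugation, equals partitions of 17 into parts ≤ 14. Let r_j(i) = number of partitions of i into parts ≤ j, for i = 0..17. r_1(i) = 1 for all i; r_j(i) = r_{j-1}(i) + r_j(i-j). Rows j = 2..14: ≤2: 1 1 2 2 3 3 4 4 5 5 6 6 7 7 8 8 9 9; ≤3: 1 1 2 3 4 5 7 8 10 12 14 16 19 21 24 27 30 33; ≤4: 1 1 2 3 5 6 9 11 15 18 23 27 34 39 47 54 64 72; ≤5: 1 1 2 3 5 7 10 13 18 23 30 37 47 57 70 84 101 119; ≤6: 1 1 2 3 5 7 11 14 20 26 35 44 58 71 90 110 136 163; ≤7: 1 1 2 3 5 7 11 15 21 28 38 49 65 82 105 131 164 201; ≤8: 1 1 2 3 5 7 11 15 22 29 40 52 70 89 116 146 186 230; ≤9: 1 1 2 3 5 7 11 15 22 30 41 54 73 94 123 157 201 252; ≤10: 1 1 2 3 5 7 11 15 22 30 42 55 75 97 128 164 212 267; ≤11: 1 1 2 3 5 7 11 15 22 30 42 56 76 99 131 169 219 278; ≤12: 1 1 2 3 5 7 11 15 22 30 42 56 77 100 133 172 224 285; ≤13: 1 1 2 3 5 7 11 15 22 30 42 56 77 101 134 174 227 290; ≤14: 1 1 2 3 5 7 11 15 22 30 42 56 77 101 135 175 229 293. r_14(17) = 293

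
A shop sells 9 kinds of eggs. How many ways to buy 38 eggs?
C(38+9-1, 9-1) = C(46, 8) = 260932815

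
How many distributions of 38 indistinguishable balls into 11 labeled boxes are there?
C(38+11-1, 11-1) = C(48, 10) = 6540715896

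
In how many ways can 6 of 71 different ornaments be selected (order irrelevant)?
C(71,6) = 71!/(6!×65!) = 143218999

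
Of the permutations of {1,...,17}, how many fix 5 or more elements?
Exactly j fixed points: C(17,j)·!(17-j); sum over j ≥ 5 (derangement numbers via !m = (m-1)·(!(m-1) + !(m-2)): !0..!12 = 1, 0, 1, 2, 9, 44, 265, 1854, 14833, 133496, 1334961, 14684570, 176214841). Σ_{j=5}^{17} C(17,j)·!(17-j) = C(17,5)·!12 + C(17,6)·!11 + C(17,7)·!10 + C(17,8)·!9 + C(17,9)·!8 + C(17,10)·!7 + C(17,11)·!6 + C(17,12)·!5 + C(17,13)·!4 + C(17,14)·!3 + C(17,15)·!2 + C(17,16)·!1 + C(17,17)·!0 = 6188·176214841 + 12376·14684570 + 19448·1334961 + 24310·133496 + 24310·14833 + 19448·1854 + 12376·265 + 6188·44 + 2380·9 + 680·2 + 136·1 + 17·0 + 1·1 = 1301761505367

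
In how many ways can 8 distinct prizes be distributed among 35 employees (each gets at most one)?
P(35,8) = 35!/(35-8)! = 948964262400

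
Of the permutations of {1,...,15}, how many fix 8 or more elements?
Exactly j fixed points: C(15,j)·!(15-j); sum over j ≥ 8 (derangement numbers via !m = (m-1)·(!(m-1) + !(m-2)): !0..!7 = 1, 0, 1, 2, 9, 44, 265, 1854). Σ_{j=8}^{15} C(15,j)·!(15-j) = C(15,8)·!7 + C(15,9)·!6 + C(15,10)·!5 + C(15,11)·!4 + C(15,12)·!3 + C(15,13)·!2 + C(15,14)·!1 + C(15,15)·!0 = 6435·1854 + 5005·265 + 3003·44 + 1365·9 + 455·2 + 105·1 + 15·0 + 1·1 = 13402248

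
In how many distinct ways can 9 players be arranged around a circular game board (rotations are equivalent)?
Circular: fix one position, arrange the rest. (9-1)! = 40320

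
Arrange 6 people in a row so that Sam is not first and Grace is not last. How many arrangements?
By inclusion-exclusion: 6! - 2×(6-1)! + (6-2)! = 720 - 240 + 24 = 504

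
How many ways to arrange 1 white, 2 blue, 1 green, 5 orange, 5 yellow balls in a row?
14! / (1! × 2! × 1! × 5! × 5!) = 3027024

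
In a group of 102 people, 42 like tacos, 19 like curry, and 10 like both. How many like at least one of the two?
|A∪B| = |A| + |B| - |A∩B| = 42 + 19 - 10 = 51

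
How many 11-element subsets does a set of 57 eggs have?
C(57,11) = 57!/(11!×46!) = 184509266760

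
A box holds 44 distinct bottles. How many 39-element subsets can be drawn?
C(44,39) = 44!/(39!×5!) = 1086008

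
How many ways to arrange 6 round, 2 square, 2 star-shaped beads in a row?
10! / (6! × 2! × 2!) = 1260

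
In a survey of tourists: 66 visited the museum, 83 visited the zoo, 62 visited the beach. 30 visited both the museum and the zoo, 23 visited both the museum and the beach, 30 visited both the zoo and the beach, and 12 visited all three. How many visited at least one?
|A∪B∪C| = 66+83+62-30-23-30+12 = 140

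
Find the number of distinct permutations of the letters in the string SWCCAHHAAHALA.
13! / (3! × 5! × 2! × 1! × 1! × 1!) = 4324320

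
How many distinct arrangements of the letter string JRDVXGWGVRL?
11! / (1! × 2! × 1! × 2! × 1! × 2! × 1! × 1!) = 4989600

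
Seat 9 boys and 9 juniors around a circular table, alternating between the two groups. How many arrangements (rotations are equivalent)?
Fix one of the boys: (9-1)! ways for the remaining boys, × 9! ways for the juniors = 40320 × 362880 = 14631321600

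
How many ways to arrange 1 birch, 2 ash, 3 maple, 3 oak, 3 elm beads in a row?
12! / (1! × 2! × 3! × 3! × 3!) = 1108800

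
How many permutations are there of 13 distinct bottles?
13! = 6227020800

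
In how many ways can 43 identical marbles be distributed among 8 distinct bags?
C(43+8-1, 8-1) = C(50, 7) = 99884400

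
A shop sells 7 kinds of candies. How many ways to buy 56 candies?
C(56+7-1, 7-1) = C(62, 6) = 61474519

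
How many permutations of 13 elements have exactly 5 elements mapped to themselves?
Choose the 5 fixed points C(13,5) = 1287, derange the rest: !8 = Σ_{j=0}^{8} (-1)^j·8!/j! = 40320 - 40320 + 20160 - 6720 + 1680 - 336 + 56 - 8 + 1 = 14833. Product = 1287 × 14833 = 19090071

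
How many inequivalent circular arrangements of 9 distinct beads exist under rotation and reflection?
(9-1)!/2 = 40320/2 = 20160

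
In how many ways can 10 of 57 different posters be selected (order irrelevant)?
C(57,10) = 57!/(10!×47!) = 43183019880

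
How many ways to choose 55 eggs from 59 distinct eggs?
C(59,55) = 59!/(55!×4!) = 455126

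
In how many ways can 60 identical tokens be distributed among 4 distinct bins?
C(60+4-1, 4-1) = C(63, 3) = 39711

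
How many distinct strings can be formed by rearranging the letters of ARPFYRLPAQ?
10! / (2! × 1! × 1! × 1! × 2! × 2! × 1!) = 453600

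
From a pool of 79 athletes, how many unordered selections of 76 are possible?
C(79,76) = 79!/(76!×3!) = 79079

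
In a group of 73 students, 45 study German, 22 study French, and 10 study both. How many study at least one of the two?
|A∪B| = |A| + |B| - |A∩B| = 45 + 22 - 10 = 57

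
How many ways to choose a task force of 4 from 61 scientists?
C(61,4) = 61!/(4!×57!) = 521855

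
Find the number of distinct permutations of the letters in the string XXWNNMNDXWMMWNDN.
16! / (5! × 3! × 3! × 2! × 3!) = 403603200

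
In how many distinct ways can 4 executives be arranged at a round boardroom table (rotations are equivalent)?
Circular: fix one position, arrange the rest. (4-1)! = 6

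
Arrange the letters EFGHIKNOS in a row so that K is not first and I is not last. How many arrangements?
By inclusion-exclusion: 9! - 2×(9-1)! + (9-2)! = 362880 - 80640 + 5040 = 287280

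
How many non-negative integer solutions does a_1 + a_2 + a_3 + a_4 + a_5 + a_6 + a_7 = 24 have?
C(24+7-1, 7-1) = C(30, 6) = 593775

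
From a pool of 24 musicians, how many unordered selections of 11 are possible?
C(24,11) = 24!/(11!×13!) = 2496144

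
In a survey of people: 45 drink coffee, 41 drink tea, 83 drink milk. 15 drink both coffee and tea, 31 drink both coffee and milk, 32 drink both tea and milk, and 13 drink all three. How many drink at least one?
|A∪B∪C| = 45+41+83-15-31-32+13 = 104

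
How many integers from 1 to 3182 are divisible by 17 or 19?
⌊3182/17⌋ + ⌊3182/19⌋ - ⌊3182/323⌋ = 187 + 167 - 9 = 345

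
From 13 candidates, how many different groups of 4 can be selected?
C(13,4) = 13!/(4!×9!) = 715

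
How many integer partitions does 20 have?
Pentagonal recurrence p(n) = p(n-1) + p(n-2) - p(n-5) - p(n-7) + p(n-12) + p(n-15) - ... gives p(0..19) = 1, 1, 2, 3, 5, 7, 11, 15, 22, 30, 42, 56, 77, 101, 135, 176, 231, 297, 385, 490. p(20) = p(19) + p(18) - p(15) - p(13) + p(8) + p(5) = 490 + 385 - 176 - 101 + 22 + 7 = 627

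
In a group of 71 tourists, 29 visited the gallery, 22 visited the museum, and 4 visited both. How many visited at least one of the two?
|A∪B| = |A| + |B| - |A∩B| = 29 + 22 - 4 = 47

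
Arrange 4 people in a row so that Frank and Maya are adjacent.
Treat as block: (4-1)! × 2! = 6 × 2 = 12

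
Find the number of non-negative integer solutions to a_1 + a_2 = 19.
C(19+2-1, 2-1) = C(20, 1) = 20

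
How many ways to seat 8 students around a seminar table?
Circular: fix one position, arrange the rest. (8-1)! = 5040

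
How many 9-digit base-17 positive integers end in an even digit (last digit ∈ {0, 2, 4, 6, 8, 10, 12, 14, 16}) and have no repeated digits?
Last∈{0,2,4,6,8,10,12,14,16}. Last=0: 518918400. Last nonzero: 8×15×P(15,7) = 3891888000. Total = 4410806400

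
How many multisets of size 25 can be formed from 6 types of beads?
C(25+6-1, 6-1) = C(30, 5) = 142506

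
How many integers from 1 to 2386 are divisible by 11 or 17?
⌊2386/11⌋ + ⌊2386/17⌋ - ⌊2386/187⌋ = 216 + 140 - 12 = 344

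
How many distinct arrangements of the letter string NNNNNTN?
7! / (6! × 1!) = 7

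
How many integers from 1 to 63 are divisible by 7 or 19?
⌊63/7⌋ + ⌊63/19⌋ - ⌊63/133⌋ = 9 + 3 - 0 = 12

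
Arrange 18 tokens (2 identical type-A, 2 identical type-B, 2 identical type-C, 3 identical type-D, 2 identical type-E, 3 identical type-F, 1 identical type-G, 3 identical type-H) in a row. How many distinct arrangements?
18! / (2! × 2! × 2! × 3! × 2! × 3! × 1! × 3!) = 1852538688000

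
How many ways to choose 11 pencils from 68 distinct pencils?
C(68,11) = 68!/(11!×57!) = 1533058025824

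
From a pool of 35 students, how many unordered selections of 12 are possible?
C(35,12) = 35!/(12!×23!) = 834451800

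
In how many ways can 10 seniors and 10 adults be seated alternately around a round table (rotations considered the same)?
Fix one of the seniors: (10-1)! ways for the remaining seniors, × 10! ways for the adults = 362880 × 3628800 = 1316818944000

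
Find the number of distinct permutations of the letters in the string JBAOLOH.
7! / (1! × 1! × 1! × 1! × 1! × 2!) = 2520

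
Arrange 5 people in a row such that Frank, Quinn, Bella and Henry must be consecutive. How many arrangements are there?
Treat the 4 as one block: (5-4+1)! × 4! = 2 × 24 = 48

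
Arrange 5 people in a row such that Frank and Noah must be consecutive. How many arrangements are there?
Treat the 2 as one block: (5-2+1)! × 2! = 24 × 2 = 48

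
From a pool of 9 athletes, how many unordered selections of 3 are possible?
C(9,3) = 9!/(3!×6!) = 84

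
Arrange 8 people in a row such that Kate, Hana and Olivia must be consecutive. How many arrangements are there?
Treat the 3 as one block: (8-3+1)! × 3! = 720 × 6 = 4320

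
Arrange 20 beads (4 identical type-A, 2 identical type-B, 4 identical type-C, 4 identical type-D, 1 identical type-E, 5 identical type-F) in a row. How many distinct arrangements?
20! / (4! × 2! × 4! × 4! × 1! × 5!) = 733296564000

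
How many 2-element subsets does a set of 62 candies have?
C(62,2) = 62!/(2!×60!) = 1891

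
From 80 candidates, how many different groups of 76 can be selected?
C(80,76) = 80!/(76!×4!) = 1581580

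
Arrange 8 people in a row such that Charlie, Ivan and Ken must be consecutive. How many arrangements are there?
Treat the 3 as one block: (8-3+1)! × 3! = 720 × 6 = 4320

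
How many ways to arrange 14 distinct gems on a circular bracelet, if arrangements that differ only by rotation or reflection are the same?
(14-1)!/2 = 6227020800/2 = 3113510400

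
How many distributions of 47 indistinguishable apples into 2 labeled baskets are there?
C(47+2-1, 2-1) = C(48, 1) = 48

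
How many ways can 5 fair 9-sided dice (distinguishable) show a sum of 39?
Coefficient of x^39 in (x + x² + ... + x^9)^5. By inclusion-exclusion on dice exceeding 9: Σ_j (-1)^j C(5,j)·C(39-1-9j, 4) = C(5,0)·C(38,4) - C(5,1)·C(29,4) + C(5,2)·C(20,4) - C(5,3)·C(11,4) = 1·73815 - 5·23751 + 10·4845 - 10·330 = 210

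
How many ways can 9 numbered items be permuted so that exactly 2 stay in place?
Choose the 2 fixed points C(9,2) = 36, derange the rest: !7 = Σ_{j=0}^{7} (-1)^j·7!/j! = 5040 - 5040 + 2520 - 840 + 210 - 42 + 7 - 1 = 1854. Product = 36 × 1854 = 66744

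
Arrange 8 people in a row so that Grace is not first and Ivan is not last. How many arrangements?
By inclusion-exclusion: 8! - 2×(8-1)! + (8-2)! = 40320 - 10080 + 720 = 30960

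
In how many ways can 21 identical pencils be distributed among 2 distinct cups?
C(21+2-1, 2-1) = C(22, 1) = 22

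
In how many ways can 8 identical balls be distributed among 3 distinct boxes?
C(8+3-1, 3-1) = C(10, 2) = 45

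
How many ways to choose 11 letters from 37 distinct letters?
C(37,11) = 37!/(11!×26!) = 854992152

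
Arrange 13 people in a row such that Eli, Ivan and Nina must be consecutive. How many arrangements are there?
Treat the 3 as one block: (13-3+1)! × 3! = 39916800 × 6 = 239500800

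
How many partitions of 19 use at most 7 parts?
By conjugation, equals partitions of 19 into parts ≤ 7. Let r_j(i) = number of partitions of i into parts ≤ j, for i = 0..19. r_1(i) = 1 for all i; r_j(i) = r_{j-1}(i) + r_j(i-j). Rows j = 2..7: ≤2: 1 1 2 2 3 3 4 4 5 5 6 6 7 7 8 8 9 9 10 10; ≤3: 1 1 2 3 4 5 7 8 10 12 14 16 19 21 24 27 30 33 37 40; ≤4: 1 1 2 3 5 6 9 11 15 18 23 27 34 39 47 54 64 72 84 94; ≤5: 1 1 2 3 5 7 10 13 18 23 30 37 47 57 70 84 101 119 141 164; ≤6: 1 1 2 3 5 7 11 14 20 26 35 44 58 71 90 110 136 163 199 235; ≤7: 1 1 2 3 5 7 11 15 21 28 38 49 65 82 105 131 164 201 248 300. r_7(19) = 300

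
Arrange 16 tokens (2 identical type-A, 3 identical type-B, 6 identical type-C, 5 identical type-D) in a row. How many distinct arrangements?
16! / (2! × 3! × 6! × 5!) = 20180160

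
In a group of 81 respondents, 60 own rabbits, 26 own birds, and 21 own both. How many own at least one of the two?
|A∪B| = |A| + |B| - |A∩B| = 60 + 26 - 21 = 65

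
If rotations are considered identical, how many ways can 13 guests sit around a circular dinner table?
Circular: fix one position, arrange the rest. (13-1)! = 479001600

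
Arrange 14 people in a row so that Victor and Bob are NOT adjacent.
Total - adjacent = 14! - (14-1)!×2 = 87178291200 - 12454041600 = 74724249600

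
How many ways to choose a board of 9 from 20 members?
C(20,9) = 20!/(9!×11!) = 167960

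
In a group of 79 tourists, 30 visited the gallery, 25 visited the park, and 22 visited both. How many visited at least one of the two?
|A∪B| = |A| + |B| - |A∩B| = 30 + 25 - 22 = 33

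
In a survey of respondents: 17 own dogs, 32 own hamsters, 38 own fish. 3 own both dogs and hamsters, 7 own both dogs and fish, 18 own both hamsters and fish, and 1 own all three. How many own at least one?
|A∪B∪C| = 17+32+38-3-7-18+1 = 60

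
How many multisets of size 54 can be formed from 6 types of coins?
C(54+6-1, 6-1) = C(59, 5) = 5006386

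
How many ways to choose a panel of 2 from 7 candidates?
C(7,2) = 7!/(2!×5!) = 21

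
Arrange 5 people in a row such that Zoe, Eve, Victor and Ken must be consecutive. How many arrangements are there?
Treat the 4 as one block: (5-4+1)! × 4! = 2 × 24 = 48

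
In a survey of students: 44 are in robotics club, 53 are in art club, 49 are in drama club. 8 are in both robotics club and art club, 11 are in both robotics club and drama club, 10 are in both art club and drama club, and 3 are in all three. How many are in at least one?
|A∪B∪C| = 44+53+49-8-11-10+3 = 120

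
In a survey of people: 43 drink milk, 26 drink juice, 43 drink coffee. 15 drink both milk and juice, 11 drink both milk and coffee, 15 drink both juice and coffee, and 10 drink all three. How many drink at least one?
|A∪B∪C| = 43+26+43-15-11-15+10 = 81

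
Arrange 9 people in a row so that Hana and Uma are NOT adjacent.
Total - adjacent = 9! - (9-1)!×2 = 362880 - 80640 = 282240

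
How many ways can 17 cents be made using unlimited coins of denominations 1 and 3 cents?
Coefficient of x^17 in 1/(1-x^1) · 1/(1-x^3). Use j coins of 3 for j = 0..⌊17/3⌋ = 5, the rest in 1s: 5 + 1 = 6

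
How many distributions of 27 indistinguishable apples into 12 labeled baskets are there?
C(27+12-1, 12-1) = C(38, 11) = 1203322288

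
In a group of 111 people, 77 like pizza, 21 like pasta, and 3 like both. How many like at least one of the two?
|A∪B| = |A| + |B| - |A∩B| = 77 + 21 - 3 = 95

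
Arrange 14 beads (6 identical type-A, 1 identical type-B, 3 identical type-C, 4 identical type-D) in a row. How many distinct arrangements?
14! / (6! × 1! × 3! × 4!) = 840840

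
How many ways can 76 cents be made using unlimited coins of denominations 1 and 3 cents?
Coefficient of x^76 in 1/(1-x^1) · 1/(1-x^3). Use j coins of 3 for j = 0..⌊76/3⌋ = 25, the rest in 1s: 25 + 1 = 26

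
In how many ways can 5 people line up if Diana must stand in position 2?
Fix one position: (5-1)! = 24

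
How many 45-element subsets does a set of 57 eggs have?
C(57,45) = 57!/(45!×12!) = 707285522580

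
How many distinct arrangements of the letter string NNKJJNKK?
8! / (3! × 3! × 2!) = 560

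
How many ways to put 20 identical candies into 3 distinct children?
C(20+3-1, 3-1) = C(22, 2) = 231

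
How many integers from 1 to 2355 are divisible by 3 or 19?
⌊2355/3⌋ + ⌊2355/19⌋ - ⌊2355/57⌋ = 785 + 123 - 41 = 867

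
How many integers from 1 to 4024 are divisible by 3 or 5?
⌊4024/3⌋ + ⌊4024/5⌋ - ⌊4024/15⌋ = 1341 + 804 - 268 = 1877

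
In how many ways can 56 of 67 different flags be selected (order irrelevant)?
C(67,56) = 67!/(56!×11!) = 1285063345176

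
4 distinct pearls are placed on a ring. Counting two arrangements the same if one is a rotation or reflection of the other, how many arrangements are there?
(4-1)!/2 = 6/2 = 3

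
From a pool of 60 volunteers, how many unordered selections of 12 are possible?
C(60,12) = 60!/(12!×48!) = 1399358844975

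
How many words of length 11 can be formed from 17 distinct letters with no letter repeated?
P(17,11) = 17!/(17-11)! = 494010316800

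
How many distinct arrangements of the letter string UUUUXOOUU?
9! / (6! × 2! × 1!) = 252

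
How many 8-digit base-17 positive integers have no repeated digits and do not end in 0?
Last digit: 16 nonzero choices. First digit: 15 (nonzero, ≠last). Middle 6: P(15,6) = 3603600. Total = 864864000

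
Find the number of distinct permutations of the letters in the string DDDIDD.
6! / (5! × 1!) = 6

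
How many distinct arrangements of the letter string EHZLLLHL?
8! / (4! × 2! × 1! × 1!) = 840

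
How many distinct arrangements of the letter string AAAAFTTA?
8! / (5! × 2! × 1!) = 168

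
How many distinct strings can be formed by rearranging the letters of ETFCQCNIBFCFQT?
14! / (1! × 3! × 3! × 1! × 2! × 1! × 2! × 1!) = 605404800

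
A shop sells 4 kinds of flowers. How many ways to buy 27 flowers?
C(27+4-1, 4-1) = C(30, 3) = 4060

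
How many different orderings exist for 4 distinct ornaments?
4! = 24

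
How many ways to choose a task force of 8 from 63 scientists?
C(63,8) = 63!/(8!×55!) = 3872894697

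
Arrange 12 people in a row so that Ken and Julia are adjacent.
Treat as block: (12-1)! × 2! = 39916800 × 2 = 79833600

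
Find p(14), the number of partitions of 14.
Pentagonal recurrence p(n) = p(n-1) + p(n-2) - p(n-5) - p(n-7) + p(n-12) + p(n-15) - ... gives p(0..13) = 1, 1, 2, 3, 5, 7, 11, 15, 22, 30, 42, 56, 77, 101. p(14) = p(13) + p(12) - p(9) - p(7) + p(2) = 101 + 77 - 30 - 15 + 2 = 135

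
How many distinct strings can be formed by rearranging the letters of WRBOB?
5! / (1! × 1! × 1! × 2!) = 60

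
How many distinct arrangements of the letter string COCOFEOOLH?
10! / (1! × 1! × 4! × 2! × 1! × 1!) = 75600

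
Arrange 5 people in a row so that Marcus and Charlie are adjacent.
Treat as block: (5-1)! × 2! = 24 × 2 = 48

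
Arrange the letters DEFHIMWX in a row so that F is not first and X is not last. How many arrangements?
By inclusion-exclusion: 8! - 2×(8-1)! + (8-2)! = 40320 - 10080 + 720 = 30960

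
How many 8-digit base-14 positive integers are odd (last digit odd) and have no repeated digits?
Last∈{1,3,5,7,9,11,13}. Last=0: 0. Last nonzero: 7×12×P(12,6) = 55883520. Total = 55883520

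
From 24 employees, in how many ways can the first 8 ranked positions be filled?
P(24,8) = 24!/(24-8)! = 29654190720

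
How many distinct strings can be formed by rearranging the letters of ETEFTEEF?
8! / (2! × 4! × 2!) = 420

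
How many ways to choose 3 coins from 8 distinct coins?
C(8,3) = 8!/(3!×5!) = 56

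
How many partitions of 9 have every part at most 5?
Let r_j(i) = number of partitions of i into parts ≤ j, for i = 0..9. r_1(i) = 1 for all i; r_j(i) = r_{j-1}(i) + r_j(i-j). Rows j = 2..5: ≤2: 1 1 2 2 3 3 4 4 5 5; ≤3: 1 1 2 3 4 5 7 8 10 12; ≤4: 1 1 2 3 5 6 9 11 15 18; ≤5: 1 1 2 3 5 7 10 13 18 23. r_5(9) = 23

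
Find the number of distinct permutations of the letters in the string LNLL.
4! / (1! × 3!) = 4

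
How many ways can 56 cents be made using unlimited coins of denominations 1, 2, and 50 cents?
Coefficient of x^56 in 1/(1-x^1) · 1/(1-x^2) · 1/(1-x^50). Case on j = number of 50-cent coins (j = 0..1); remainder r = 56 - 50j is made from {1,2} in ⌊r/2⌋+1 ways. r = 56, 6 → 29 + 4 = 33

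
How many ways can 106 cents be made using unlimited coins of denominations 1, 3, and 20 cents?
Coefficient of x^106 in 1/(1-x^1) · 1/(1-x^3) · 1/(1-x^20). Case on j = number of 20-cent coins (j = 0..5); remainder r = 106 - 20j is made from {1,3} in ⌊r/3⌋+1 ways. r = 106, 86, 66, 46, 26, 6 → 36 + 29 + 23 + 16 + 9 + 3 = 116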